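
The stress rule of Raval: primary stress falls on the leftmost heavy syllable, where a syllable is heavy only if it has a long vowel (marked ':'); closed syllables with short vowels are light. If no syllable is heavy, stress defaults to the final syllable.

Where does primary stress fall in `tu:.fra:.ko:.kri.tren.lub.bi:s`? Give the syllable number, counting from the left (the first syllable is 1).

1

Weights: 1 tu: H, 2 fra: H, 3 ko: H, 4 kri L, 5 tren L, 6 lub L, 7 bi:s H.
Heavy syllables in the domain: 1, 2, 3, 7. The leftmost is syllable 1 (tu:).
Primary stress: syllable 1 → ˈtu:.fra:.ko:.kri.tren.lub.bi:s.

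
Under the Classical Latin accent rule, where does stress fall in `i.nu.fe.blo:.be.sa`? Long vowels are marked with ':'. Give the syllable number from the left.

4

Classical Latin: stress the penult if heavy (long vowel or closed), else the antepenult.
Weights: 4 blo: H, 5 be L, 6 sa L.
The penult (syllable 5, be) is light, so stress falls on the antepenult (syllable 4, blo:).
Stress on syllable 4: i.nu.fe.ˈblo:.be.sa.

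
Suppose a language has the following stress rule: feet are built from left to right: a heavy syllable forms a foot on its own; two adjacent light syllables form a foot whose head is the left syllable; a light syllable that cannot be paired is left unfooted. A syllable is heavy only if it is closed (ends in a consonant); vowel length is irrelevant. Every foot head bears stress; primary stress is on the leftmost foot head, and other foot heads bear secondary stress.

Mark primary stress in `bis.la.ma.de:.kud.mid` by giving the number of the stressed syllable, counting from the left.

Weights: 1 bis H, 2 la L, 3 ma L, 4 de: L, 5 kud H, 6 mid H.
Parse left to right (heavy = foot alone; LL = one foot; stranded L unfooted): (ˈbis) (ˈla.ma) de: (ˈkud) (ˈmid).
Foot heads: 1, 2, 5, 6.
Primary stress on the leftmost head = syllable 1.
Primary stress: syllable 1 → ˈbis.la.ma.de:.kud.mid.

1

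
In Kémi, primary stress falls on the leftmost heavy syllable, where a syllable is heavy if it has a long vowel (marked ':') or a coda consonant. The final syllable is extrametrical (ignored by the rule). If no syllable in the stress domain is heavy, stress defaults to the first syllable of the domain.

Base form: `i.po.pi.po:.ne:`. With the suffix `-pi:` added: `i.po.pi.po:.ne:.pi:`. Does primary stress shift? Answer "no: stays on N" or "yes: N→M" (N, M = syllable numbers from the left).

Base `i.po.pi.po:.ne:` (5 syllables):
  The final syllable (5, ne:) is extrametrical; the stress domain is syllables 1–4.
  Weights: 1 i L, 2 po L, 3 pi L, 4 po: H.
  Heavy syllables in the domain: 4. The leftmost is syllable 4 (po:).
  → primary stress on syllable 4.
Suffixed `i.po.pi.po:.ne:.pi:` (6 syllables):
  The final syllable (6, pi:) is extrametrical; the stress domain is syllables 1–5.
  Weights: 1 i L, 2 po L, 3 pi L, 4 po: H, 5 ne: H.
  Heavy syllables in the domain: 4, 5. The leftmost is syllable 4 (po:).
  → primary stress on syllable 4.

no: stays on 4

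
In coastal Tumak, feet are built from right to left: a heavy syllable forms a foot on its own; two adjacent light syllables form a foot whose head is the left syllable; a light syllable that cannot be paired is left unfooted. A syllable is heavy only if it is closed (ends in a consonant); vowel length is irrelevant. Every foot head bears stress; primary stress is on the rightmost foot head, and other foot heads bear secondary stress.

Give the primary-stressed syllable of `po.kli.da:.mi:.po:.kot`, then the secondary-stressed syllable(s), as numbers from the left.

primary 6, secondary 2, 4

Weights: 1 po L, 2 kli L, 3 da: L, 4 mi: L, 5 po: L, 6 kot H.
Parse right to left (heavy = foot alone; LL = one foot; stranded L unfooted): po (ˈkli.da:) (ˈmi:.po:) (ˈkot).
Foot heads: 2, 4, 6.
Primary stress on the rightmost head = syllable 6.
Secondary stress on 2, 4: po.ˌkli.da:.ˌmi:.po:.ˈkot.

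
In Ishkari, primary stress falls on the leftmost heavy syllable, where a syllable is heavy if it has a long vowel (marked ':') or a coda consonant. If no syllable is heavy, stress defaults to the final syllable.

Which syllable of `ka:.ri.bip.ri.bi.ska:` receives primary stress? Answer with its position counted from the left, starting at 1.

Weights: 1 ka: H, 2 ri L, 3 bip H, 4 ri L, 5 bi L, 6 ska: H.
Heavy syllables in the domain: 1, 3, 6. The leftmost is syllable 1 (ka:).
Primary stress: syllable 1 → ˈka:.ri.bip.ri.bi.ska:.

1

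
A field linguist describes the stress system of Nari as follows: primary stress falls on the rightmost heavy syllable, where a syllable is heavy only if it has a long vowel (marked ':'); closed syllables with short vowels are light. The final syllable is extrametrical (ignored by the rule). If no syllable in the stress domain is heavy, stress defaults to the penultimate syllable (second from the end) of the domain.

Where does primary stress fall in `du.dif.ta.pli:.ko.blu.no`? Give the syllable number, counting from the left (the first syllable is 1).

The final syllable (7, no) is extrametrical; the stress domain is syllables 1–6.
Weights: 1 du L, 2 dif L, 3 ta L, 4 pli: H, 5 ko L, 6 blu L.
Heavy syllables in the domain: 4. The rightmost is syllable 4 (pli:).
Primary stress: syllable 4 → du.dif.ta.ˈpli:.ko.blu.no.

4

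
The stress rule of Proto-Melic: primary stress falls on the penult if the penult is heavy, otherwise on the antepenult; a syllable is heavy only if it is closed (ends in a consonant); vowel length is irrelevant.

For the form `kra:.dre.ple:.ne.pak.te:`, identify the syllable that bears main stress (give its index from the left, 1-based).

5

Weights: 4 ne L, 5 pak H, 6 te: L.
The penult (syllable 5, pak) is heavy, so it takes stress.
Primary stress: syllable 5 → kra:.dre.ple:.ne.ˈpak.te:.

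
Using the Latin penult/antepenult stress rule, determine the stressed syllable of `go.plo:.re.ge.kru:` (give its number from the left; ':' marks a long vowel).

3

Classical Latin: stress the penult if heavy (long vowel or closed), else the antepenult.
Weights: 3 re L, 4 ge L, 5 kru: H.
The penult (syllable 4, ge) is light, so stress falls on the antepenult (syllable 3, re).
Stress on syllable 3: go.plo:.ˈre.ge.kru:.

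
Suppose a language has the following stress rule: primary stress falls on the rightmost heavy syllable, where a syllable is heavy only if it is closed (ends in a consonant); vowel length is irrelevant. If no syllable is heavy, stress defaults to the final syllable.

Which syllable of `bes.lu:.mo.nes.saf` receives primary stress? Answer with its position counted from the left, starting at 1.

Weights: 1 bes H, 2 lu: L, 3 mo L, 4 nes H, 5 saf H.
Heavy syllables in the domain: 1, 4, 5. The rightmost is syllable 5 (saf).
Primary stress: syllable 5 → bes.lu:.mo.nes.ˈsaf.

5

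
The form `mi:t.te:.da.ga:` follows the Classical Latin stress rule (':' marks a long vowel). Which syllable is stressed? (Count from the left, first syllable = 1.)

Classical Latin: stress the penult if heavy (long vowel or closed), else the antepenult.
Weights: 2 te: H, 3 da L, 4 ga: H.
The penult (syllable 3, da) is light, so stress falls on the antepenult (syllable 2, te:).
Stress on syllable 2: mi:t.ˈte:.da.ga:.

2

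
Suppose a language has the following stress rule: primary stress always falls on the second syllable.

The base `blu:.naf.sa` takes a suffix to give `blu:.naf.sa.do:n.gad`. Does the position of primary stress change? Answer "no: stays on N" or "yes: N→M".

Base `blu:.naf.sa` (3 syllables):
  The word has 3 syllables; the second syllable is syllable 2 (naf).
  → primary stress on syllable 2.
Suffixed `blu:.naf.sa.do:n.gad` (5 syllables):
  The word has 5 syllables; the second syllable is syllable 2 (naf).
  → primary stress on syllable 2.

no: stays on 2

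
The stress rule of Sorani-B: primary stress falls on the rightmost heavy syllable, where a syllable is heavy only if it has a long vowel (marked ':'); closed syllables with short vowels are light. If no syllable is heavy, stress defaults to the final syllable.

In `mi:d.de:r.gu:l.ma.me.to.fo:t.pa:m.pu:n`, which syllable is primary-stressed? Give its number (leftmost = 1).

Weights: 1 mi:d H, 2 de:r H, 3 gu:l H, 4 ma L, 5 me L, 6 to L, 7 fo:t H, 8 pa:m H, 9 pu:n H.
Heavy syllables in the domain: 1, 2, 3, 7, 8, 9. The rightmost is syllable 9 (pu:n).
Primary stress: syllable 9 → mi:d.de:r.gu:l.ma.me.to.fo:t.pa:m.ˈpu:n.

9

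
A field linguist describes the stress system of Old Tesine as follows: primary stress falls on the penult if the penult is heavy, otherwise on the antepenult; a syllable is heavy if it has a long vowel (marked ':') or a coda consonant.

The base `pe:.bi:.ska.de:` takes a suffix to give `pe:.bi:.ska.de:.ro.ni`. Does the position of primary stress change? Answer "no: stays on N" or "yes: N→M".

yes: 2→4

Base `pe:.bi:.ska.de:` (4 syllables):
  Weights: 2 bi: H, 3 ska L, 4 de: H.
  The penult (syllable 3, ska) is light, so stress falls on the antepenult (syllable 2, bi:).
  → primary stress on syllable 2.
Suffixed `pe:.bi:.ska.de:.ro.ni` (6 syllables):
  Weights: 4 de: H, 5 ro L, 6 ni L.
  The penult (syllable 5, ro) is light, so stress falls on the antepenult (syllable 4, de:).
  → primary stress on syllable 4.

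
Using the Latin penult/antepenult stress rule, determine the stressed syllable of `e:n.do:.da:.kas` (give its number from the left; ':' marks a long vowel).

3

Classical Latin: stress the penult if heavy (long vowel or closed), else the antepenult.
Weights: 2 do: H, 3 da: H, 4 kas H.
The penult (syllable 3, da:) is heavy, so it takes stress.
Stress on syllable 3: e:n.do:.ˈda:.kas.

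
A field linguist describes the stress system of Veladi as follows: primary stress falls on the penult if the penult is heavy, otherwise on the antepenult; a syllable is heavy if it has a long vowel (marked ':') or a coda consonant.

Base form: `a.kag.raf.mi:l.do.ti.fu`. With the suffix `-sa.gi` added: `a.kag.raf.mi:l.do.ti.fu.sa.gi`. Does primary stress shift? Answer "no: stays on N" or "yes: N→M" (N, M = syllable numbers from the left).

yes: 5→7

Base `a.kag.raf.mi:l.do.ti.fu` (7 syllables):
  Weights: 5 do L, 6 ti L, 7 fu L.
  The penult (syllable 6, ti) is light, so stress falls on the antepenult (syllable 5, do).
  → primary stress on syllable 5.
Suffixed `a.kag.raf.mi:l.do.ti.fu.sa.gi` (9 syllables):
  Weights: 7 fu L, 8 sa L, 9 gi L.
  The penult (syllable 8, sa) is light, so stress falls on the antepenult (syllable 7, fu).
  → primary stress on syllable 7.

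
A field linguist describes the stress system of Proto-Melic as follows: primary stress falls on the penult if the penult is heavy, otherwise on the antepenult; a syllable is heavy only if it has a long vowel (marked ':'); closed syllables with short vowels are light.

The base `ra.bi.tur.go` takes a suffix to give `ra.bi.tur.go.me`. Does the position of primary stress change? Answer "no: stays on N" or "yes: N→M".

Base `ra.bi.tur.go` (4 syllables):
  Weights: 2 bi L, 3 tur L, 4 go L.
  The penult (syllable 3, tur) is light, so stress falls on the antepenult (syllable 2, bi).
  → primary stress on syllable 2.
Suffixed `ra.bi.tur.go.me` (5 syllables):
  Weights: 3 tur L, 4 go L, 5 me L.
  The penult (syllable 4, go) is light, so stress falls on the antepenult (syllable 3, tur).
  → primary stress on syllable 3.

yes: 2→3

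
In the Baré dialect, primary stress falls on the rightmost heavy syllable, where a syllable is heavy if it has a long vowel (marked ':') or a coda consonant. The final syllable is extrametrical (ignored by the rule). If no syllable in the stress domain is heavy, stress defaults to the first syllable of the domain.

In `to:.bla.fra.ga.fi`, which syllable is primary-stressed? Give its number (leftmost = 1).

1

The final syllable (5, fi) is extrametrical; the stress domain is syllables 1–4.
Weights: 1 to: H, 2 bla L, 3 fra L, 4 ga L.
Heavy syllables in the domain: 1. The rightmost is syllable 1 (to:).
Primary stress: syllable 1 → ˈto:.bla.fra.ga.fi.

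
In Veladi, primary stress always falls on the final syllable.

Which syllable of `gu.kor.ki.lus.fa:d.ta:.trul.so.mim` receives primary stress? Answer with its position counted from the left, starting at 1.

The word has 9 syllables; the final syllable is syllable 9 (mim).
Primary stress: syllable 9 → gu.kor.ki.lus.fa:d.ta:.trul.so.ˈmim.

9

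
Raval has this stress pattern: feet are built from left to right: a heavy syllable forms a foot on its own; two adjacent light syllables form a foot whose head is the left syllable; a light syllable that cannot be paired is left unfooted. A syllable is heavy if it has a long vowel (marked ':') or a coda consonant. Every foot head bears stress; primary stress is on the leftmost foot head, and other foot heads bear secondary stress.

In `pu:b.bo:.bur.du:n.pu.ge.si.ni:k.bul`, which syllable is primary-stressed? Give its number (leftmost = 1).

Weights: 1 pu:b H, 2 bo: H, 3 bur H, 4 du:n H, 5 pu L, 6 ge L, 7 si L, 8 ni:k H, 9 bul H.
Parse left to right (heavy = foot alone; LL = one foot; stranded L unfooted): (ˈpu:b) (ˈbo:) (ˈbur) (ˈdu:n) (ˈpu.ge) si (ˈni:k) (ˈbul).
Foot heads: 1, 2, 3, 4, 5, 8, 9.
Primary stress on the leftmost head = syllable 1.
Primary stress: syllable 1 → ˈpu:b.bo:.bur.du:n.pu.ge.si.ni:k.bul.

1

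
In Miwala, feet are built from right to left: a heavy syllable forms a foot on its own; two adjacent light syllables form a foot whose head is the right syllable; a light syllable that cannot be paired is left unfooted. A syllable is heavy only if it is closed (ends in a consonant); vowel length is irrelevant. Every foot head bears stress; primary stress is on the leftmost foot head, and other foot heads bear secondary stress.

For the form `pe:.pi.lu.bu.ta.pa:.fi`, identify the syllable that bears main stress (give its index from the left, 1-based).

3

Weights: 1 pe: L, 2 pi L, 3 lu L, 4 bu L, 5 ta L, 6 pa: L, 7 fi L.
Parse right to left (heavy = foot alone; LL = one foot; stranded L unfooted): pe: (pi.ˈlu) (bu.ˈta) (pa:.ˈfi).
Foot heads: 3, 5, 7.
Primary stress on the leftmost head = syllable 3.
Primary stress: syllable 3 → pe:.pi.ˈlu.bu.ta.pa:.fi.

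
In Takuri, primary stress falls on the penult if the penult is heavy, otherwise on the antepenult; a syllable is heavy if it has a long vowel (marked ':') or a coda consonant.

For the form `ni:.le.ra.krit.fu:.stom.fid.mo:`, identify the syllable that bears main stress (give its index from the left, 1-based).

Weights: 6 stom H, 7 fid H, 8 mo: H.
The penult (syllable 7, fid) is heavy, so it takes stress.
Primary stress: syllable 7 → ni:.le.ra.krit.fu:.stom.ˈfid.mo:.

7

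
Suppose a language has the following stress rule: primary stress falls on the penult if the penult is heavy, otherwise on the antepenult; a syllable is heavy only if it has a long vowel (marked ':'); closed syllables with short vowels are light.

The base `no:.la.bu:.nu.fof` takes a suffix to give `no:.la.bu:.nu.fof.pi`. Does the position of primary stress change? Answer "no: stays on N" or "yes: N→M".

yes: 3→4

Base `no:.la.bu:.nu.fof` (5 syllables):
  Weights: 3 bu: H, 4 nu L, 5 fof L.
  The penult (syllable 4, nu) is light, so stress falls on the antepenult (syllable 3, bu:).
  → primary stress on syllable 3.
Suffixed `no:.la.bu:.nu.fof.pi` (6 syllables):
  Weights: 4 nu L, 5 fof L, 6 pi L.
  The penult (syllable 5, fof) is light, so stress falls on the antepenult (syllable 4, nu).
  → primary stress on syllable 4.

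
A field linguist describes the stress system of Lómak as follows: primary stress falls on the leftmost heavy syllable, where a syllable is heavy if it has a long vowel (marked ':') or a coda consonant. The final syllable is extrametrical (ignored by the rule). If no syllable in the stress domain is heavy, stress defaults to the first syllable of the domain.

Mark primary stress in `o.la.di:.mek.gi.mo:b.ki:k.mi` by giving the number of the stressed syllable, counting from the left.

The final syllable (8, mi) is extrametrical; the stress domain is syllables 1–7.
Weights: 1 o L, 2 la L, 3 di: H, 4 mek H, 5 gi L, 6 mo:b H, 7 ki:k H.
Heavy syllables in the domain: 3, 4, 6, 7. The leftmost is syllable 3 (di:).
Primary stress: syllable 3 → o.la.ˈdi:.mek.gi.mo:b.ki:k.mi.

3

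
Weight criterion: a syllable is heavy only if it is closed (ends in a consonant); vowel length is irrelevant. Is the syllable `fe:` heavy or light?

light

`fe:`: long vowel, open (no coda). Open (no coda) → light.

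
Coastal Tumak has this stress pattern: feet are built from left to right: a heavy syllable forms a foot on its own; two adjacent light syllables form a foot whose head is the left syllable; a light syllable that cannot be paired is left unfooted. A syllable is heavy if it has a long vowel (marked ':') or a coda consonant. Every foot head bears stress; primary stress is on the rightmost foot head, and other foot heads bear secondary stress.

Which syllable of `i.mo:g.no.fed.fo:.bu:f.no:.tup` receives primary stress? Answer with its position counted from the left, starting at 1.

Weights: 1 i L, 2 mo:g H, 3 no L, 4 fed H, 5 fo: H, 6 bu:f H, 7 no: H, 8 tup H.
Parse left to right (heavy = foot alone; LL = one foot; stranded L unfooted): i (ˈmo:g) no (ˈfed) (ˈfo:) (ˈbu:f) (ˈno:) (ˈtup).
Foot heads: 2, 4, 5, 6, 7, 8.
Primary stress on the rightmost head = syllable 8.
Primary stress: syllable 8 → i.mo:g.no.fed.fo:.bu:f.no:.ˈtup.

8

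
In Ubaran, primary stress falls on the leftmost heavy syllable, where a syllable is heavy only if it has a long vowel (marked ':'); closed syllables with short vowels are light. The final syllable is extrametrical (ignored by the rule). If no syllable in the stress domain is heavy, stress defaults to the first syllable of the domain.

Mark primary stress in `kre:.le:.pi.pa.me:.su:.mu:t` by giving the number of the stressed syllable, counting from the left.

1

The final syllable (7, mu:t) is extrametrical; the stress domain is syllables 1–6.
Weights: 1 kre: H, 2 le: H, 3 pi L, 4 pa L, 5 me: H, 6 su: H.
Heavy syllables in the domain: 1, 2, 5, 6. The leftmost is syllable 1 (kre:).
Primary stress: syllable 1 → ˈkre:.le:.pi.pa.me:.su:.mu:t.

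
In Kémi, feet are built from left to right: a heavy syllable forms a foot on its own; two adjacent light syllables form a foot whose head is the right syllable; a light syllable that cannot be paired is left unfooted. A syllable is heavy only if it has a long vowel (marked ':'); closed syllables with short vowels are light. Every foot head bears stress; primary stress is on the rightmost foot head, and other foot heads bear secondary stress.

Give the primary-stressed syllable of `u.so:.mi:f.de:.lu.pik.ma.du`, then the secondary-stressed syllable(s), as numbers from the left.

primary 8, secondary 2, 3, 4, 6

Weights: 1 u L, 2 so: H, 3 mi:f H, 4 de: H, 5 lu L, 6 pik L, 7 ma L, 8 du L.
Parse left to right (heavy = foot alone; LL = one foot; stranded L unfooted): u (ˈso:) (ˈmi:f) (ˈde:) (lu.ˈpik) (ma.ˈdu).
Foot heads: 2, 3, 4, 6, 8.
Primary stress on the rightmost head = syllable 8.
Secondary stress on 2, 3, 4, 6: u.ˌso:.ˌmi:f.ˌde:.lu.ˌpik.ma.ˈdu.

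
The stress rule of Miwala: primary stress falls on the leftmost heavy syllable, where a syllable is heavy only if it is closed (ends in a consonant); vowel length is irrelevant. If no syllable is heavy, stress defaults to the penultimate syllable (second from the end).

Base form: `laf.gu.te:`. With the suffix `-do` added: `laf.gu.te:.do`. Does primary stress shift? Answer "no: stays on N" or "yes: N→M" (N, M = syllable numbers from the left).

no: stays on 1

Base `laf.gu.te:` (3 syllables):
  Weights: 1 laf H, 2 gu L, 3 te: L.
  Heavy syllables in the domain: 1. The leftmost is syllable 1 (laf).
  → primary stress on syllable 1.
Suffixed `laf.gu.te:.do` (4 syllables):
  Weights: 1 laf H, 2 gu L, 3 te: L, 4 do L.
  Heavy syllables in the domain: 1. The leftmost is syllable 1 (laf).
  → primary stress on syllable 1.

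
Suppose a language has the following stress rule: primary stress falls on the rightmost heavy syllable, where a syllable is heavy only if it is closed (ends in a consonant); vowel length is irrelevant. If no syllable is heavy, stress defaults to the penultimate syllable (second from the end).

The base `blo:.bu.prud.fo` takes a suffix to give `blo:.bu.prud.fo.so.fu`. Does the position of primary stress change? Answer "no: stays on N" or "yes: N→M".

no: stays on 3

Base `blo:.bu.prud.fo` (4 syllables):
  Weights: 1 blo: L, 2 bu L, 3 prud H, 4 fo L.
  Heavy syllables in the domain: 3. The rightmost is syllable 3 (prud).
  → primary stress on syllable 3.
Suffixed `blo:.bu.prud.fo.so.fu` (6 syllables):
  Weights: 1 blo: L, 2 bu L, 3 prud H, 4 fo L, 5 so L, 6 fu L.
  Heavy syllables in the domain: 3. The rightmost is syllable 3 (prud).
  → primary stress on syllable 3.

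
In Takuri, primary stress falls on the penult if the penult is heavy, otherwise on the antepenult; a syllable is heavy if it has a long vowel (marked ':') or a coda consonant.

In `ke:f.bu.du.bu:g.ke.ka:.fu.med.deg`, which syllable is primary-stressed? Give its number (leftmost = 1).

8

Weights: 7 fu L, 8 med H, 9 deg H.
The penult (syllable 8, med) is heavy, so it takes stress.
Primary stress: syllable 8 → ke:f.bu.du.bu:g.ke.ka:.fu.ˈmed.deg.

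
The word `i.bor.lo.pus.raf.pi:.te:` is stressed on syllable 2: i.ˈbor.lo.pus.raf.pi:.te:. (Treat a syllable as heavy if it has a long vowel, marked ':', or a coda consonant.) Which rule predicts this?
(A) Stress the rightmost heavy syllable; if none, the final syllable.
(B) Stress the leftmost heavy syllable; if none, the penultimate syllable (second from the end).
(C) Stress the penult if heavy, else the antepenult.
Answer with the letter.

Rule A → syllable 7 (observed: 2).
Rule B → syllable 2 ✓.
Rule C → syllable 6 (observed: 2).

B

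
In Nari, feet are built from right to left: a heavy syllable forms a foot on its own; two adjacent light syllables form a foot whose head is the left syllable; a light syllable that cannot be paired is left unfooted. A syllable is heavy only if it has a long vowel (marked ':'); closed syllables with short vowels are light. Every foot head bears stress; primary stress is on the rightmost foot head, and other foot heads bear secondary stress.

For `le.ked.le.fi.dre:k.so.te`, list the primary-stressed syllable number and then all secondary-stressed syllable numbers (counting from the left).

primary 6, secondary 1, 3, 5

Weights: 1 le L, 2 ked L, 3 le L, 4 fi L, 5 dre:k H, 6 so L, 7 te L.
Parse right to left (heavy = foot alone; LL = one foot; stranded L unfooted): (ˈle.ked) (ˈle.fi) (ˈdre:k) (ˈso.te).
Foot heads: 1, 3, 5, 6.
Primary stress on the rightmost head = syllable 6.
Secondary stress on 1, 3, 5: ˌle.ked.ˌle.fi.ˌdre:k.ˈso.te.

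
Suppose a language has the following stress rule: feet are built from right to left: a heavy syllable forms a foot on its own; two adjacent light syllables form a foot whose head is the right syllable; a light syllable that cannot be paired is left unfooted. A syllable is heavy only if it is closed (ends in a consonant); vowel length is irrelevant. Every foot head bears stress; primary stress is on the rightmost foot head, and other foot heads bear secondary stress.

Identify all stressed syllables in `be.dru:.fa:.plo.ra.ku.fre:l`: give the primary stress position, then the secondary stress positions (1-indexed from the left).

Weights: 1 be L, 2 dru: L, 3 fa: L, 4 plo L, 5 ra L, 6 ku L, 7 fre:l H.
Parse right to left (heavy = foot alone; LL = one foot; stranded L unfooted): (be.ˈdru:) (fa:.ˈplo) (ra.ˈku) (ˈfre:l).
Foot heads: 2, 4, 6, 7.
Primary stress on the rightmost head = syllable 7.
Secondary stress on 2, 4, 6: be.ˌdru:.fa:.ˌplo.ra.ˌku.ˈfre:l.

primary 7, secondary 2, 4, 6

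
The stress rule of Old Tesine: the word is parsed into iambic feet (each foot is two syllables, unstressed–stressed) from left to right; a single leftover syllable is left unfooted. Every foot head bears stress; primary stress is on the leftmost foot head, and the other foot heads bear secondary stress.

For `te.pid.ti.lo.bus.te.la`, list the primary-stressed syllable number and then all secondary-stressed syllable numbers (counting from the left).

Parse left to right into iambic (σˈσ) feet: (te.ˈpid) (ti.ˈlo) (bus.ˈte) la. Syllable 7 is left unfooted.
Foot heads (stressed positions): 2, 4, 6.
End Rule Leftmost: primary stress on the leftmost head = syllable 2.
Secondary stress on 4, 6: te.ˈpid.ti.ˌlo.bus.ˌte.la.

primary 2, secondary 4, 6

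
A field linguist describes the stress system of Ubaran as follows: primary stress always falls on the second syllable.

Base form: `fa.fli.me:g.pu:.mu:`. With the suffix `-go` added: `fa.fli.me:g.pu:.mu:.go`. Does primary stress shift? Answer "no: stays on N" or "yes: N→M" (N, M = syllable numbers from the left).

no: stays on 2

Base `fa.fli.me:g.pu:.mu:` (5 syllables):
  The word has 5 syllables; the second syllable is syllable 2 (fli).
  → primary stress on syllable 2.
Suffixed `fa.fli.me:g.pu:.mu:.go` (6 syllables):
  The word has 6 syllables; the second syllable is syllable 2 (fli).
  → primary stress on syllable 2.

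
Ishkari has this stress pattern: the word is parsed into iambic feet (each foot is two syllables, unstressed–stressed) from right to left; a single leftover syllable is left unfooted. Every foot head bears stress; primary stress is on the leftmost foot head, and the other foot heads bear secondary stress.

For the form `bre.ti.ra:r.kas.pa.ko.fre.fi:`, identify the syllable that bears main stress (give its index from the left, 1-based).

Parse right to left into iambic (σˈσ) feet: (bre.ˈti) (ra:r.ˈkas) (pa.ˈko) (fre.ˈfi:).
Foot heads (stressed positions): 2, 4, 6, 8.
End Rule Leftmost: primary stress on the leftmost head = syllable 2.
Primary stress: syllable 2 → bre.ˈti.ra:r.kas.pa.ko.fre.fi:.

2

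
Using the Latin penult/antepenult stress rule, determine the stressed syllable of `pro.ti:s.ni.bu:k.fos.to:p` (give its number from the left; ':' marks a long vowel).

5

Classical Latin: stress the penult if heavy (long vowel or closed), else the antepenult.
Weights: 4 bu:k H, 5 fos H, 6 to:p H.
The penult (syllable 5, fos) is heavy, so it takes stress.
Stress on syllable 5: pro.ti:s.ni.bu:k.ˈfos.to:p.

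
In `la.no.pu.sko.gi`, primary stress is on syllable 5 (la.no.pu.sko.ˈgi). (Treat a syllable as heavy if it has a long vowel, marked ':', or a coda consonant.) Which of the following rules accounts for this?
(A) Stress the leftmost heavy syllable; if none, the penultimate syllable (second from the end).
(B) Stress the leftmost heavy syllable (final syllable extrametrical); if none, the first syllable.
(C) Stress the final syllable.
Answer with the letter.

C

Rule A → syllable 4 (observed: 5).
Rule B → syllable 1 (observed: 5).
Rule C → syllable 5 ✓.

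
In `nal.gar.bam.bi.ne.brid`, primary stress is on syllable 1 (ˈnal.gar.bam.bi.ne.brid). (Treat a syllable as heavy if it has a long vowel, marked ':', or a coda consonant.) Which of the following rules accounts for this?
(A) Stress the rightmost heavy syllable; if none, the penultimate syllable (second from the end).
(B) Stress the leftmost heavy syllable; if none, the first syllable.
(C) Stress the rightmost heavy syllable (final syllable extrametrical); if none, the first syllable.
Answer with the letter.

B

Rule A → syllable 6 (observed: 1).
Rule B → syllable 1 ✓.
Rule C → syllable 3 (observed: 1).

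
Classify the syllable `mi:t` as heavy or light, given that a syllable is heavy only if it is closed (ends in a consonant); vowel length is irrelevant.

heavy

`mi:t`: long vowel, closed (coda /t/). Closed (coda /t/) → heavy.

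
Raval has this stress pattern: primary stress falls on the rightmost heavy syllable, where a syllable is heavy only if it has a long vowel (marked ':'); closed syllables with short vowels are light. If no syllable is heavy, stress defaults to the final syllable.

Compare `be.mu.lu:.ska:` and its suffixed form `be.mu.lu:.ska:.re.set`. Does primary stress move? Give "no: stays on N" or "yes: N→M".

no: stays on 4

Base `be.mu.lu:.ska:` (4 syllables):
  Weights: 1 be L, 2 mu L, 3 lu: H, 4 ska: H.
  Heavy syllables in the domain: 3, 4. The rightmost is syllable 4 (ska:).
  → primary stress on syllable 4.
Suffixed `be.mu.lu:.ska:.re.set` (6 syllables):
  Weights: 1 be L, 2 mu L, 3 lu: H, 4 ska: H, 5 re L, 6 set L.
  Heavy syllables in the domain: 3, 4. The rightmost is syllable 4 (ska:).
  → primary stress on syllable 4.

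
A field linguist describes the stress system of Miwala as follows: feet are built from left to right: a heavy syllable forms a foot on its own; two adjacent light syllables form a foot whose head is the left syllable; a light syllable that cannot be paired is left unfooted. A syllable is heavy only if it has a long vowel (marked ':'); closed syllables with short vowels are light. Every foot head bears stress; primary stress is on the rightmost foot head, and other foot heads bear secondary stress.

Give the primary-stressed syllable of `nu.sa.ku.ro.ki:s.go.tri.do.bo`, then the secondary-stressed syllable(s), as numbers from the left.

primary 8, secondary 1, 3, 5, 6

Weights: 1 nu L, 2 sa L, 3 ku L, 4 ro L, 5 ki:s H, 6 go L, 7 tri L, 8 do L, 9 bo L.
Parse left to right (heavy = foot alone; LL = one foot; stranded L unfooted): (ˈnu.sa) (ˈku.ro) (ˈki:s) (ˈgo.tri) (ˈdo.bo).
Foot heads: 1, 3, 5, 6, 8.
Primary stress on the rightmost head = syllable 8.
Secondary stress on 1, 3, 5, 6: ˌnu.sa.ˌku.ro.ˌki:s.ˌgo.tri.ˈdo.bo.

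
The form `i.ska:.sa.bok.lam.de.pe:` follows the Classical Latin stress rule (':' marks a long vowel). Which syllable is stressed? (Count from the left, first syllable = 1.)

Classical Latin: stress the penult if heavy (long vowel or closed), else the antepenult.
Weights: 5 lam H, 6 de L, 7 pe: H.
The penult (syllable 6, de) is light, so stress falls on the antepenult (syllable 5, lam).
Stress on syllable 5: i.ska:.sa.bok.ˈlam.de.pe:.

5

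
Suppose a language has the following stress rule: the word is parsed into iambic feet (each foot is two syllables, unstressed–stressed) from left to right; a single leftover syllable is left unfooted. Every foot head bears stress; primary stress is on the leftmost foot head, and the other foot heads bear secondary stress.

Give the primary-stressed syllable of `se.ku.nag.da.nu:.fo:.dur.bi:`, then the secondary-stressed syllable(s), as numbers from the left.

Parse left to right into iambic (σˈσ) feet: (se.ˈku) (nag.ˈda) (nu:.ˈfo:) (dur.ˈbi:).
Foot heads (stressed positions): 2, 4, 6, 8.
End Rule Leftmost: primary stress on the leftmost head = syllable 2.
Secondary stress on 4, 6, 8: se.ˈku.nag.ˌda.nu:.ˌfo:.dur.ˌbi:.

primary 2, secondary 4, 6, 8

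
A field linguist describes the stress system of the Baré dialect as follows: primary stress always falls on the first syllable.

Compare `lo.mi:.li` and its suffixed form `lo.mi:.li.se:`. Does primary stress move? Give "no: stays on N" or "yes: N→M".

no: stays on 1

Base `lo.mi:.li` (3 syllables):
  The word has 3 syllables; the first syllable is syllable 1 (lo).
  → primary stress on syllable 1.
Suffixed `lo.mi:.li.se:` (4 syllables):
  The word has 4 syllables; the first syllable is syllable 1 (lo).
  → primary stress on syllable 1.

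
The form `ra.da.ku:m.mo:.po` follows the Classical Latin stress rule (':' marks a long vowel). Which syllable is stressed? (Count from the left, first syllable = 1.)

4

Classical Latin: stress the penult if heavy (long vowel or closed), else the antepenult.
Weights: 3 ku:m H, 4 mo: H, 5 po L.
The penult (syllable 4, mo:) is heavy, so it takes stress.
Stress on syllable 4: ra.da.ku:m.ˈmo:.po.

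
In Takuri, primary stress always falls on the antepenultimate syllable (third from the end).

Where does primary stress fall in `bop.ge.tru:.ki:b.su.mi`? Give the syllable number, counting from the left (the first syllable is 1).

The word has 6 syllables; the antepenultimate syllable (third from the end) is syllable 4 (ki:b).
Primary stress: syllable 4 → bop.ge.tru:.ˈki:b.su.mi.

4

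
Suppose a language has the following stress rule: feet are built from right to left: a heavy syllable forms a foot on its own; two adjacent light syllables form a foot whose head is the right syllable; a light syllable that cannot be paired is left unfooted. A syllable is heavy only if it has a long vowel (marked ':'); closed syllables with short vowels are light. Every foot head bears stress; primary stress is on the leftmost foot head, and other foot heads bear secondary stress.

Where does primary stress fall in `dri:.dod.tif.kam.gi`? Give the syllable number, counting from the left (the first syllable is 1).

1

Weights: 1 dri: H, 2 dod L, 3 tif L, 4 kam L, 5 gi L.
Parse right to left (heavy = foot alone; LL = one foot; stranded L unfooted): (ˈdri:) (dod.ˈtif) (kam.ˈgi).
Foot heads: 1, 3, 5.
Primary stress on the leftmost head = syllable 1.
Primary stress: syllable 1 → ˈdri:.dod.tif.kam.gi.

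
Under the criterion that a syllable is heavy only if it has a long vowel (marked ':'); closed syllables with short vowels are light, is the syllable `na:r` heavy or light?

heavy

`na:r`: long vowel, closed (coda /r/). Long vowel → heavy.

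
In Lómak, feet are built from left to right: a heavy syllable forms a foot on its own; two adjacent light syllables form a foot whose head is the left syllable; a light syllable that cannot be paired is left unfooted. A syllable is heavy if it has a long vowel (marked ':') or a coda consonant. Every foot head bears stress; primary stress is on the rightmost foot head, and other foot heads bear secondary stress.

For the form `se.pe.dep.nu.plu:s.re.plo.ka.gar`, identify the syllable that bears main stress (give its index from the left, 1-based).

9

Weights: 1 se L, 2 pe L, 3 dep H, 4 nu L, 5 plu:s H, 6 re L, 7 plo L, 8 ka L, 9 gar H.
Parse left to right (heavy = foot alone; LL = one foot; stranded L unfooted): (ˈse.pe) (ˈdep) nu (ˈplu:s) (ˈre.plo) ka (ˈgar).
Foot heads: 1, 3, 5, 6, 9.
Primary stress on the rightmost head = syllable 9.
Primary stress: syllable 9 → se.pe.dep.nu.plu:s.re.plo.ka.ˈgar.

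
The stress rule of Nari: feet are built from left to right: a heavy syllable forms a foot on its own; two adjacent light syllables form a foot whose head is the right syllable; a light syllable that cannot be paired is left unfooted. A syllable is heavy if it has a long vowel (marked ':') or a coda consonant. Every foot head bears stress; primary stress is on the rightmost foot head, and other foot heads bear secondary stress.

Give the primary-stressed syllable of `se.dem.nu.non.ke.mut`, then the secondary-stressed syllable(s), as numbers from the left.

Weights: 1 se L, 2 dem H, 3 nu L, 4 non H, 5 ke L, 6 mut H.
Parse left to right (heavy = foot alone; LL = one foot; stranded L unfooted): se (ˈdem) nu (ˈnon) ke (ˈmut).
Foot heads: 2, 4, 6.
Primary stress on the rightmost head = syllable 6.
Secondary stress on 2, 4: se.ˌdem.nu.ˌnon.ke.ˈmut.

primary 6, secondary 2, 4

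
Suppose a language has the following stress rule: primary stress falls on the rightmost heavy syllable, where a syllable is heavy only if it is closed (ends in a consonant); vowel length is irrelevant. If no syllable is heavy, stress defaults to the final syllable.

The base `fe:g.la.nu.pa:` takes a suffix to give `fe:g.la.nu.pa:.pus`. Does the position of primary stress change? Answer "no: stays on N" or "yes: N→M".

Base `fe:g.la.nu.pa:` (4 syllables):
  Weights: 1 fe:g H, 2 la L, 3 nu L, 4 pa: L.
  Heavy syllables in the domain: 1. The rightmost is syllable 1 (fe:g).
  → primary stress on syllable 1.
Suffixed `fe:g.la.nu.pa:.pus` (5 syllables):
  Weights: 1 fe:g H, 2 la L, 3 nu L, 4 pa: L, 5 pus H.
  Heavy syllables in the domain: 1, 5. The rightmost is syllable 5 (pus).
  → primary stress on syllable 5.

yes: 1→5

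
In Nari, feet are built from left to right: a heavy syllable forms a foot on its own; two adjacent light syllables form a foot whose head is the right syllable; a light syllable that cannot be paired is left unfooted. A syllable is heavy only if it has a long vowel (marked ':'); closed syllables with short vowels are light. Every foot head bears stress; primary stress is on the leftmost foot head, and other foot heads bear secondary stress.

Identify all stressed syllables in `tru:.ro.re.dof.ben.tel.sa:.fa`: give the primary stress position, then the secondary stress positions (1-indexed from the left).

primary 1, secondary 3, 5, 7

Weights: 1 tru: H, 2 ro L, 3 re L, 4 dof L, 5 ben L, 6 tel L, 7 sa: H, 8 fa L.
Parse left to right (heavy = foot alone; LL = one foot; stranded L unfooted): (ˈtru:) (ro.ˈre) (dof.ˈben) tel (ˈsa:) fa.
Foot heads: 1, 3, 5, 7.
Primary stress on the leftmost head = syllable 1.
Secondary stress on 3, 5, 7: ˈtru:.ro.ˌre.dof.ˌben.tel.ˌsa:.fa.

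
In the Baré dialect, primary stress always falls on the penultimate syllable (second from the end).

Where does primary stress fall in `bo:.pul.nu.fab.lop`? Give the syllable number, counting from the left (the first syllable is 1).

The word has 5 syllables; the penultimate syllable (second from the end) is syllable 4 (fab).
Primary stress: syllable 4 → bo:.pul.nu.ˈfab.lop.

4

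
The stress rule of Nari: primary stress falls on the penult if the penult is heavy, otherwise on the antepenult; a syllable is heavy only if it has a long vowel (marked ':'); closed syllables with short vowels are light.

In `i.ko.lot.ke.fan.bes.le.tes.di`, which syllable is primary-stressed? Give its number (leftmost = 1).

Weights: 7 le L, 8 tes L, 9 di L.
The penult (syllable 8, tes) is light, so stress falls on the antepenult (syllable 7, le).
Primary stress: syllable 7 → i.ko.lot.ke.fan.bes.ˈle.tes.di.

7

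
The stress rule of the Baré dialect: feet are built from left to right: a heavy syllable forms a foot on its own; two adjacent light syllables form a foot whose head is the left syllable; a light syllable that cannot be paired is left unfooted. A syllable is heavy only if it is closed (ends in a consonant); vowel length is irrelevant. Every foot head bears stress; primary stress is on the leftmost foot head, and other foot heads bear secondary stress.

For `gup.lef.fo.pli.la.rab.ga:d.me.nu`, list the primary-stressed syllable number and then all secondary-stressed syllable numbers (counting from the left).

Weights: 1 gup H, 2 lef H, 3 fo L, 4 pli L, 5 la L, 6 rab H, 7 ga:d H, 8 me L, 9 nu L.
Parse left to right (heavy = foot alone; LL = one foot; stranded L unfooted): (ˈgup) (ˈlef) (ˈfo.pli) la (ˈrab) (ˈga:d) (ˈme.nu).
Foot heads: 1, 2, 3, 6, 7, 8.
Primary stress on the leftmost head = syllable 1.
Secondary stress on 2, 3, 6, 7, 8: ˈgup.ˌlef.ˌfo.pli.la.ˌrab.ˌga:d.ˌme.nu.

primary 1, secondary 2, 3, 6, 7, 8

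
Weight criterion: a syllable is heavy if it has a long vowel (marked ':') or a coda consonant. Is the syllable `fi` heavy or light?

`fi`: short vowel, open (no coda). Short vowel, open → light.

light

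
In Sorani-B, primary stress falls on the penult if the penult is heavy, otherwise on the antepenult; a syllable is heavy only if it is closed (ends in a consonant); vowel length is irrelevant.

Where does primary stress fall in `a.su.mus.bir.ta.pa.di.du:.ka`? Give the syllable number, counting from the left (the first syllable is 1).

7

Weights: 7 di L, 8 du: L, 9 ka L.
The penult (syllable 8, du:) is light, so stress falls on the antepenult (syllable 7, di).
Primary stress: syllable 7 → a.su.mus.bir.ta.pa.ˈdi.du:.ka.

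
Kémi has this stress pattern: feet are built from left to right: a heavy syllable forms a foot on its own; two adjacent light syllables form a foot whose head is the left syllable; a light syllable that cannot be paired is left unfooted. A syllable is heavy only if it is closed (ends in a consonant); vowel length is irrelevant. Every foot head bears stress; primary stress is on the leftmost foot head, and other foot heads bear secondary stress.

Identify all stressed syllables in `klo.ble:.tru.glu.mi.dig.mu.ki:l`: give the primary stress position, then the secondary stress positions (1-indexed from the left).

primary 1, secondary 3, 6, 8

Weights: 1 klo L, 2 ble: L, 3 tru L, 4 glu L, 5 mi L, 6 dig H, 7 mu L, 8 ki:l H.
Parse left to right (heavy = foot alone; LL = one foot; stranded L unfooted): (ˈklo.ble:) (ˈtru.glu) mi (ˈdig) mu (ˈki:l).
Foot heads: 1, 3, 6, 8.
Primary stress on the leftmost head = syllable 1.
Secondary stress on 3, 6, 8: ˈklo.ble:.ˌtru.glu.mi.ˌdig.mu.ˌki:l.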